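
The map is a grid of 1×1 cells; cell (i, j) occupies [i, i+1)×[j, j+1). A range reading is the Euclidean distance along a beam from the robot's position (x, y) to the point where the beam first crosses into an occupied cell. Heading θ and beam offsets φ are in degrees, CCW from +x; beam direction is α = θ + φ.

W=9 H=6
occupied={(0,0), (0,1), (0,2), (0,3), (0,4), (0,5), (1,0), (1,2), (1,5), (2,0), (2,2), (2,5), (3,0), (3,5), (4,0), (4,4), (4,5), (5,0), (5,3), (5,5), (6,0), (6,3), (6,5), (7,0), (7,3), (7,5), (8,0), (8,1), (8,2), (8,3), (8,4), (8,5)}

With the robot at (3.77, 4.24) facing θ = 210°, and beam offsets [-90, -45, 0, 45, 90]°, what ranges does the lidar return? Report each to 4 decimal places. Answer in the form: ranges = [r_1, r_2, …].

beam 1: φ=-90°, α=120°
  d=(-0.5000,0.8660)  start (3,4)  tX=1.5400 tY=0.8776  stride 1/|dx|=2.0000 1/|dy|=1.1547
    cross y-line → (3,5), t=0.8776 (wall)
  → r_1 = 0.8776
beam 2: φ=-45°, α=165°
  d=(-0.9659,0.2588)  start (3,4)  tX=0.7972 tY=2.9364  stride 1/|dx|=1.0353 1/|dy|=3.8637
    cross x-line → (2,4), t=0.7972
    cross x-line → (1,4), t=1.8324
    cross x-line → (0,4), t=2.8677 (wall)
  → r_2 = 2.8677
beam 3: φ=0°, α=210°
  d=(-0.8660,-0.5000)  start (3,4)  tX=0.8891 tY=0.4800  stride 1/|dx|=1.1547 1/|dy|=2.0000
    cross y-line → (3,3), t=0.4800
    cross x-line → (2,3), t=0.8891
    cross x-line → (1,3), t=2.0438
    cross y-line → (1,2), t=2.4800 (wall)
  → r_3 = 2.4800
beam 4: φ=45°, α=255°
  d=(-0.2588,-0.9659)  start (3,4)  tX=2.9751 tY=0.2485  stride 1/|dx|=3.8637 1/|dy|=1.0353
    cross y-line → (3,3), t=0.2485
    cross y-line → (3,2), t=1.2837
    cross y-line → (3,1), t=2.3190
    cross x-line → (2,1), t=2.9751
    cross y-line → (2,0), t=3.3543 (wall)
  → r_4 = 3.3543
beam 5: φ=90°, α=300°
  d=(0.5000,-0.8660)  start (3,4)  tX=0.4600 tY=0.2771  stride 1/|dx|=2.0000 1/|dy|=1.1547
    cross y-line → (3,3), t=0.2771
    cross x-line → (4,3), t=0.4600
    cross y-line → (4,2), t=1.4318
    cross x-line → (5,2), t=2.4600
    cross y-line → (5,1), t=2.5865
    cross y-line → (5,0), t=3.7412 (wall)
  → r_5 = 3.7412

ranges = [0.8776, 2.8677, 2.4800, 3.3543, 3.7412]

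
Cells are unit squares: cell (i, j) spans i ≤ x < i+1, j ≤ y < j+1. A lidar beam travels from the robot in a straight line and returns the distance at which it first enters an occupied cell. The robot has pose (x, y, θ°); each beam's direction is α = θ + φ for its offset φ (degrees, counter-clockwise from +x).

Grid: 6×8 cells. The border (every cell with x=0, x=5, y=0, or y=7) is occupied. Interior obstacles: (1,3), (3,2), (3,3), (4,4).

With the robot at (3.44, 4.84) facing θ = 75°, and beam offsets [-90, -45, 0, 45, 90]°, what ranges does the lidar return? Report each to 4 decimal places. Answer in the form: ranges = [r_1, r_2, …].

ranges = [0.5798, 1.8013, 2.2362, 2.4942, 2.5261]

beam 1: φ=-90°, α=345°
  dir = (cos 345°, sin 345°) = (0.9659, -0.2588); from cell (3,4)
  next x-line at t=0.5798, next y-line at t=3.2455; Δt_x=1.0353, Δt_y=3.8637
    x: enter (4,4) at t=0.5798 ← occupied
  → r_1 = 0.5798
beam 2: φ=-45°, α=30°
  dir = (cos 30°, sin 30°) = (0.8660, 0.5000); from cell (3,4)
  next x-line at t=0.6466, next y-line at t=0.3200; Δt_x=1.1547, Δt_y=2.0000
    y: enter (3,5) at t=0.3200
    x: enter (4,5) at t=0.6466
    x: enter (5,5) at t=1.8013 ← occupied
  → r_2 = 1.8013
beam 3: φ=0°, α=75°
  dir = (cos 75°, sin 75°) = (0.2588, 0.9659); from cell (3,4)
  next x-line at t=2.1637, next y-line at t=0.1656; Δt_x=3.8637, Δt_y=1.0353
    y: enter (3,5) at t=0.1656
    y: enter (3,6) at t=1.2009
    x: enter (4,6) at t=2.1637
    y: enter (4,7) at t=2.2362 ← occupied
  → r_3 = 2.2362
beam 4: φ=45°, α=120°
  dir = (cos 120°, sin 120°) = (-0.5000, 0.8660); from cell (3,4)
  next x-line at t=0.8800, next y-line at t=0.1848; Δt_x=2.0000, Δt_y=1.1547
    y: enter (3,5) at t=0.1848
    x: enter (2,5) at t=0.8800
    y: enter (2,6) at t=1.3395
    y: enter (2,7) at t=2.4942 ← occupied
  → r_4 = 2.4942
beam 5: φ=90°, α=165°
  dir = (cos 165°, sin 165°) = (-0.9659, 0.2588); from cell (3,4)
  next x-line at t=0.4555, next y-line at t=0.6182; Δt_x=1.0353, Δt_y=3.8637
    x: enter (2,4) at t=0.4555
    y: enter (2,5) at t=0.6182
    x: enter (1,5) at t=1.4908
    x: enter (0,5) at t=2.5261 ← occupied
  → r_5 = 2.5261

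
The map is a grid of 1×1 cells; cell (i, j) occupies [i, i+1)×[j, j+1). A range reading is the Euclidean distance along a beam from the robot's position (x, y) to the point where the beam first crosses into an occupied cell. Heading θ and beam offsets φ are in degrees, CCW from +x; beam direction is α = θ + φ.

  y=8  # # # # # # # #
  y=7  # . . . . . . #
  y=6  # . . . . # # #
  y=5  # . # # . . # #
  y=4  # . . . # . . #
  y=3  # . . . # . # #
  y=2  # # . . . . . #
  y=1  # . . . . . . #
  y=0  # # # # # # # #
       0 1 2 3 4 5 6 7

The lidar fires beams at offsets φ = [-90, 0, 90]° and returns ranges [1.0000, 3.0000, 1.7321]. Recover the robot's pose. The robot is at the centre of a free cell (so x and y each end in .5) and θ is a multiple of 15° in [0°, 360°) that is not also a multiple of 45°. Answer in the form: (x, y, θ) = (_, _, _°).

Enumerate (i+0.5, j+0.5, θ) over the 33 free cells and 16 admissible headings. For each, cast all 3 beams and compare to the given ranges.
  (4.5, 5.5, 210°): beam 1 = 2.8868 ≠ 1.0000 ✗
  (5.5, 7.5, 60°): beam 2 = 0.5774 ≠ 3.0000 ✗
  (4.5, 2.5, 105°): beam 1 = 1.9319 ≠ 1.0000 ✗
  (4.5, 1.5, 255°): beam 1 = 2.5882 ≠ 1.0000 ✗
  …
  (5.5, 2.5, 210°): r_1=1.0000, r_2=3.0000, r_3=1.7321 — all match ✓
Unique over the lattice → pose = (5.5, 2.5, 210°).

(x, y, θ) = (5.5, 2.5, 210°)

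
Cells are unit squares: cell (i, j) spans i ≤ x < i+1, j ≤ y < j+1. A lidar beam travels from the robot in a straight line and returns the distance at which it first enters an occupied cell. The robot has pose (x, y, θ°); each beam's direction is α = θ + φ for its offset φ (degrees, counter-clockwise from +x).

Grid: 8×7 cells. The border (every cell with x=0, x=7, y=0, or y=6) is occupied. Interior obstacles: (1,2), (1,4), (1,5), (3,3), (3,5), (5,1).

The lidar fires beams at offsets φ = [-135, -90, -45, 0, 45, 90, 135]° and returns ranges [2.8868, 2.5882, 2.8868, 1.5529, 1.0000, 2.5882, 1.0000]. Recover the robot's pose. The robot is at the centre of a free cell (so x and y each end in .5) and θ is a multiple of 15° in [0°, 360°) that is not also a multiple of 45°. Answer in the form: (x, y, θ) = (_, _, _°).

(x, y, θ) = (4.5, 4.5, 75°)

Enumerate (i+0.5, j+0.5, θ) over the 24 free cells and 16 admissible headings. For each, cast all 7 beams and compare to the given ranges.
  (4.5, 4.5, 330°): beam 1 = 3.6235 ≠ 2.8868 ✗
  (4.5, 3.5, 285°): beam 1 = 0.5774 ≠ 2.8868 ✗
  (4.5, 2.5, 150°): beam 1 = 2.5882 ≠ 2.8868 ✗
  …
  (4.5, 4.5, 75°): r_1=2.8868, r_2=2.5882, r_3=2.8868, r_4=1.5529, r_5=1.0000, r_6=2.5882, r_7=1.0000 — all match ✓
No second candidate reproduces the full scan.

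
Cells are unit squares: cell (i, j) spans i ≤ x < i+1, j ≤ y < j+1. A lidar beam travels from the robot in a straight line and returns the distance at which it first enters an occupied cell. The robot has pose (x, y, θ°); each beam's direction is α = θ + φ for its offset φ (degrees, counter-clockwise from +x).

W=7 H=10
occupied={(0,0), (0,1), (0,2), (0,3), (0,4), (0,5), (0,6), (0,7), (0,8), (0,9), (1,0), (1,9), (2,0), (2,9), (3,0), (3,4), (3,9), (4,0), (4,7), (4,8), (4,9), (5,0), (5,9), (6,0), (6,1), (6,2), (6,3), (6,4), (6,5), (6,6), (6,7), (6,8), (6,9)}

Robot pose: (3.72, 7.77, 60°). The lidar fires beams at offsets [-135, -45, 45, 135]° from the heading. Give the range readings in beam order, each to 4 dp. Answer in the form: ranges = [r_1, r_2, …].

ranges = [7.0088, 0.2899, 1.2734, 2.8160]

beam 1: φ=-135°, α=285°
  cosα=0.2588 sinα=-0.9659 | (3,7) | tMaxX 1.0818 tMaxY 0.7972 | tΔX 3.8637 tΔY 1.0353
    t=0.7972 [y] (3,6)
    t=1.0818 [x] (4,6)
    t=1.8324 [y] (4,5)
    t=2.8677 [y] (4,4)
    t=3.9030 [y] (4,3)
    t=4.9383 [y] (4,2)
    t=4.9455 [x] (5,2)
    t=5.9735 [y] (5,1)
    t=7.0088 [y] (5,0) — stop
  → r_1 = 7.0088
beam 2: φ=-45°, α=15°
  cosα=0.9659 sinα=0.2588 | (3,7) | tMaxX 0.2899 tMaxY 0.8887 | tΔX 1.0353 tΔY 3.8637
    t=0.2899 [x] (4,7) — stop
  → r_2 = 0.2899
beam 3: φ=45°, α=105°
  cosα=-0.2588 sinα=0.9659 | (3,7) | tMaxX 2.7819 tMaxY 0.2381 | tΔX 3.8637 tΔY 1.0353
    t=0.2381 [y] (3,8)
    t=1.2734 [y] (3,9) — stop
  → r_3 = 1.2734
beam 4: φ=135°, α=195°
  cosα=-0.9659 sinα=-0.2588 | (3,7) | tMaxX 0.7454 tMaxY 2.9751 | tΔX 1.0353 tΔY 3.8637
    t=0.7454 [x] (2,7)
    t=1.7807 [x] (1,7)
    t=2.8160 [x] (0,7) — stop
  → r_4 = 2.8160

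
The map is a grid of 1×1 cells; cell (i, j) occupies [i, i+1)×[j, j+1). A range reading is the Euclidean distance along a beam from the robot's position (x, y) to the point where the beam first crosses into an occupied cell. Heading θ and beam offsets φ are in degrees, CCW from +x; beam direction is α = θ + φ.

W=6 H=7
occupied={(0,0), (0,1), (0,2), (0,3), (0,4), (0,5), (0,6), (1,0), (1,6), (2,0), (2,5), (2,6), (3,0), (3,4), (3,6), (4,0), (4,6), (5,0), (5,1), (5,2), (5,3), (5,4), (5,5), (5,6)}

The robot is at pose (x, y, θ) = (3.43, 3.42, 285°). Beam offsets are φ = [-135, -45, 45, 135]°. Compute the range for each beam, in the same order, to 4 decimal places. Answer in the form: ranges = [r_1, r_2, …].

beam 1: φ=-135°, α=150°
  cosα=-0.8660 sinα=0.5000 | (3,3) | tMaxX 0.4965 tMaxY 1.1600 | tΔX 1.1547 tΔY 2.0000
    t=0.4965 [x] (2,3)
    t=1.1600 [y] (2,4)
    t=1.6512 [x] (1,4)
    t=2.8059 [x] (0,4) — stop
  → r_1 = 2.8059
beam 2: φ=-45°, α=240°
  cosα=-0.5000 sinα=-0.8660 | (3,3) | tMaxX 0.8600 tMaxY 0.4850 | tΔX 2.0000 tΔY 1.1547
    t=0.4850 [y] (3,2)
    t=0.8600 [x] (2,2)
    t=1.6397 [y] (2,1)
    t=2.7944 [y] (2,0) — stop
  → r_2 = 2.7944
beam 3: φ=45°, α=330°
  cosα=0.8660 sinα=-0.5000 | (3,3) | tMaxX 0.6582 tMaxY 0.8400 | tΔX 1.1547 tΔY 2.0000
    t=0.6582 [x] (4,3)
    t=0.8400 [y] (4,2)
    t=1.8129 [x] (5,2) — stop
  → r_3 = 1.8129
beam 4: φ=135°, α=60°
  cosα=0.5000 sinα=0.8660 | (3,3) | tMaxX 1.1400 tMaxY 0.6697 | tΔX 2.0000 tΔY 1.1547
    t=0.6697 [y] (3,4) — stop
  → r_4 = 0.6697

ranges = [2.8059, 2.7944, 1.8129, 0.6697]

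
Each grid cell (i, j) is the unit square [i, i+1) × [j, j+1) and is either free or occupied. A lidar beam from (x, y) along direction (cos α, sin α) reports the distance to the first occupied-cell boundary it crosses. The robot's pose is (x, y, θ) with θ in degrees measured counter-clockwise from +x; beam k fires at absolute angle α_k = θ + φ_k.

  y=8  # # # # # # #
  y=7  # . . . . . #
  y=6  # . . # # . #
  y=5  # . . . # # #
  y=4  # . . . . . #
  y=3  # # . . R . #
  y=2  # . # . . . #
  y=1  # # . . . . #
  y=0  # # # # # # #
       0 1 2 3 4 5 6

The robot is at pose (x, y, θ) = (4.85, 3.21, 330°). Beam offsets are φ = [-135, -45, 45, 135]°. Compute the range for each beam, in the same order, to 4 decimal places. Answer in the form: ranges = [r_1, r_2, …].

ranges = [1.9153, 2.2880, 1.1906, 1.8531]

beam 1: φ=-135°, α=195°
  dir = (cos 195°, sin 195°) = (-0.9659, -0.2588); from cell (4,3)
  next x-line at t=0.8800, next y-line at t=0.8114; Δt_x=1.0353, Δt_y=3.8637
    y: enter (4,2) at t=0.8114
    x: enter (3,2) at t=0.8800
    x: enter (2,2) at t=1.9153 ← occupied
  → r_1 = 1.9153
beam 2: φ=-45°, α=285°
  dir = (cos 285°, sin 285°) = (0.2588, -0.9659); from cell (4,3)
  next x-line at t=0.5796, next y-line at t=0.2174; Δt_x=3.8637, Δt_y=1.0353
    y: enter (4,2) at t=0.2174
    x: enter (5,2) at t=0.5796
    y: enter (5,1) at t=1.2527
    y: enter (5,0) at t=2.2880 ← occupied
  → r_2 = 2.2880
beam 3: φ=45°, α=15°
  dir = (cos 15°, sin 15°) = (0.9659, 0.2588); from cell (4,3)
  next x-line at t=0.1553, next y-line at t=3.0523; Δt_x=1.0353, Δt_y=3.8637
    x: enter (5,3) at t=0.1553
    x: enter (6,3) at t=1.1906 ← occupied
  → r_3 = 1.1906
beam 4: φ=135°, α=105°
  dir = (cos 105°, sin 105°) = (-0.2588, 0.9659); from cell (4,3)
  next x-line at t=3.2841, next y-line at t=0.8179; Δt_x=3.8637, Δt_y=1.0353
    y: enter (4,4) at t=0.8179
    y: enter (4,5) at t=1.8531 ← occupied
  → r_4 = 1.8531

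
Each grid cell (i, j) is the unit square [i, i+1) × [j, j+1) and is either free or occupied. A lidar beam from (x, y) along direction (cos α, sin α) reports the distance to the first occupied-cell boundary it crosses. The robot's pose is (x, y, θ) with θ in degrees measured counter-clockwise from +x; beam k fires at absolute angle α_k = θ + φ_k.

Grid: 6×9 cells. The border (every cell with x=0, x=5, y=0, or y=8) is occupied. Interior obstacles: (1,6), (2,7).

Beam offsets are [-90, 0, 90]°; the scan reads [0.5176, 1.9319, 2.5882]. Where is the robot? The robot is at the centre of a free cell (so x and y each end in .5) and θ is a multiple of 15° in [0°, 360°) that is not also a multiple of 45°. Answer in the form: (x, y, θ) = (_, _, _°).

(x, y, θ) = (4.5, 5.5, 75°)

The pose lattice has 26·16 = 416 candidates. Test each by forward raycasting.
  (4.5, 5.5, 165°): beam 1 = 1.9319 ≠ 0.5176 ✗
  (2.5, 1.5, 60°): beam 1 = 1.0000 ≠ 0.5176 ✗
  (2.5, 4.5, 120°): beam 1 = 2.8868 ≠ 0.5176 ✗
  …
  (4.5, 5.5, 75°): r_1=0.5176, r_2=1.9319, r_3=2.5882 — all match ✓
Unique over the lattice → pose = (4.5, 5.5, 75°).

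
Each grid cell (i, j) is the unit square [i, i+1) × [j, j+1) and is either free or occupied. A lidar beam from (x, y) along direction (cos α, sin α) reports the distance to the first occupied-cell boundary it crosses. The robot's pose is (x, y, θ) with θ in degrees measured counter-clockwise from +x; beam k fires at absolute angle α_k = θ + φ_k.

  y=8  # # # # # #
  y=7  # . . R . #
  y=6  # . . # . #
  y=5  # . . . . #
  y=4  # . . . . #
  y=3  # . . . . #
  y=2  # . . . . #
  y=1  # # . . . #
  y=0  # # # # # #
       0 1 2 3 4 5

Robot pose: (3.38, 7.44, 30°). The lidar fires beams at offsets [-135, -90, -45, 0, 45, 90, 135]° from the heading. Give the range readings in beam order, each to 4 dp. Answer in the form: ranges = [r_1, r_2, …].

ranges = [0.4555, 0.5081, 1.6771, 1.1200, 0.5798, 0.6466, 2.1637]

beam 1: φ=-135°, α=255°
  cosα=-0.2588 sinα=-0.9659 | (3,7) | tMaxX 1.4682 tMaxY 0.4555 | tΔX 3.8637 tΔY 1.0353
    t=0.4555 [y] (3,6) — stop
  → r_1 = 0.4555
beam 2: φ=-90°, α=300°
  cosα=0.5000 sinα=-0.8660 | (3,7) | tMaxX 1.2400 tMaxY 0.5081 | tΔX 2.0000 tΔY 1.1547
    t=0.5081 [y] (3,6) — stop
  → r_2 = 0.5081
beam 3: φ=-45°, α=345°
  cosα=0.9659 sinα=-0.2588 | (3,7) | tMaxX 0.6419 tMaxY 1.7000 | tΔX 1.0353 tΔY 3.8637
    t=0.6419 [x] (4,7)
    t=1.6771 [x] (5,7) — stop
  → r_3 = 1.6771
beam 4: φ=0°, α=30°
  cosα=0.8660 sinα=0.5000 | (3,7) | tMaxX 0.7159 tMaxY 1.1200 | tΔX 1.1547 tΔY 2.0000
    t=0.7159 [x] (4,7)
    t=1.1200 [y] (4,8) — stop
  → r_4 = 1.1200
beam 5: φ=45°, α=75°
  cosα=0.2588 sinα=0.9659 | (3,7) | tMaxX 2.3955 tMaxY 0.5798 | tΔX 3.8637 tΔY 1.0353
    t=0.5798 [y] (3,8) — stop
  → r_5 = 0.5798
beam 6: φ=90°, α=120°
  cosα=-0.5000 sinα=0.8660 | (3,7) | tMaxX 0.7600 tMaxY 0.6466 | tΔX 2.0000 tΔY 1.1547
    t=0.6466 [y] (3,8) — stop
  → r_6 = 0.6466
beam 7: φ=135°, α=165°
  cosα=-0.9659 sinα=0.2588 | (3,7) | tMaxX 0.3934 tMaxY 2.1637 | tΔX 1.0353 tΔY 3.8637
    t=0.3934 [x] (2,7)
    t=1.4287 [x] (1,7)
    t=2.1637 [y] (1,8) — stop
  → r_7 = 2.1637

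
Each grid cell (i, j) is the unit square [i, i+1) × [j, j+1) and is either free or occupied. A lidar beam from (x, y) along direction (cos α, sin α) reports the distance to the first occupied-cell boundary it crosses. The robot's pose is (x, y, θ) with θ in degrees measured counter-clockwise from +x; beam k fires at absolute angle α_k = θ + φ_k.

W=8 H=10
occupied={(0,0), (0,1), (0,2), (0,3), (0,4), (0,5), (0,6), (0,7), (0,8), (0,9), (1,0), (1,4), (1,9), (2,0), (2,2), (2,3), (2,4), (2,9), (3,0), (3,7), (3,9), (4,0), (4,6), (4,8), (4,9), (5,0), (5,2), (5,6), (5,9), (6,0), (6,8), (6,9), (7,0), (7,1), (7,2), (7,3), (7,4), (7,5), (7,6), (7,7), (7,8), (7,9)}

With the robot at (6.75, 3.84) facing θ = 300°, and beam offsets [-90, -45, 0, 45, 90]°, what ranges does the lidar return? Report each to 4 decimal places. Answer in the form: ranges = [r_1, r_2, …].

beam 1: φ=-90°, α=210°
  d=(-0.8660,-0.5000)  start (6,3)  tX=0.8660 tY=1.6800  stride 1/|dx|=1.1547 1/|dy|=2.0000
    cross x-line → (5,3), t=0.8660
    cross y-line → (5,2), t=1.6800 (wall)
  → r_1 = 1.6800
beam 2: φ=-45°, α=255°
  d=(-0.2588,-0.9659)  start (6,3)  tX=2.8978 tY=0.8696  stride 1/|dx|=3.8637 1/|dy|=1.0353
    cross y-line → (6,2), t=0.8696
    cross y-line → (6,1), t=1.9049
    cross x-line → (5,1), t=2.8978
    cross y-line → (5,0), t=2.9402 (wall)
  → r_2 = 2.9402
beam 3: φ=0°, α=300°
  d=(0.5000,-0.8660)  start (6,3)  tX=0.5000 tY=0.9699  stride 1/|dx|=2.0000 1/|dy|=1.1547
    cross x-line → (7,3), t=0.5000 (wall)
  → r_3 = 0.5000
beam 4: φ=45°, α=345°
  d=(0.9659,-0.2588)  start (6,3)  tX=0.2588 tY=3.2455  stride 1/|dx|=1.0353 1/|dy|=3.8637
    cross x-line → (7,3), t=0.2588 (wall)
  → r_4 = 0.2588
beam 5: φ=90°, α=30°
  d=(0.8660,0.5000)  start (6,3)  tX=0.2887 tY=0.3200  stride 1/|dx|=1.1547 1/|dy|=2.0000
    cross x-line → (7,3), t=0.2887 (wall)
  → r_5 = 0.2887

ranges = [1.6800, 2.9402, 0.5000, 0.2588, 0.2887]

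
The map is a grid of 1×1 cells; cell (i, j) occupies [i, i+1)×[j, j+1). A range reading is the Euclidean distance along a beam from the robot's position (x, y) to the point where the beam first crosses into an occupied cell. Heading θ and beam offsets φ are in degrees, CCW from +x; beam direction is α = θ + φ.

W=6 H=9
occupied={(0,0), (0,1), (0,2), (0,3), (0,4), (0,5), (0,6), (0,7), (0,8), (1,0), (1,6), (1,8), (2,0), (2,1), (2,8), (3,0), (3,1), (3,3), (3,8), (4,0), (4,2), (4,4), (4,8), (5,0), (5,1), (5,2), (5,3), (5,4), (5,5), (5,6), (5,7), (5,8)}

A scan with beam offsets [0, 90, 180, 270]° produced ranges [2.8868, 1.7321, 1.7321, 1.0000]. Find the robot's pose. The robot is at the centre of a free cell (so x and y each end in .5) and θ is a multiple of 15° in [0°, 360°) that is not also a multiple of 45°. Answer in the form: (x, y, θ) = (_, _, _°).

The pose lattice has 22·16 = 352 candidates. Test each by forward raycasting.
  (3.5, 5.5, 120°): beam 2 = 2.8868 ≠ 1.7321 ✗
  (1.5, 1.5, 15°): beam 1 = 0.5176 ≠ 2.8868 ✗
  (2.5, 2.5, 330°): beam 1 = 1.0000 ≠ 2.8868 ✗
  (1.5, 4.5, 300°): beam 2 = 4.0415 ≠ 1.7321 ✗
  …
  (2.5, 4.5, 30°): r_1=2.8868, r_2=1.7321, r_3=1.7321, r_4=1.0000 — all match ✓
Only this pose fits every beam.

(x, y, θ) = (2.5, 4.5, 30°)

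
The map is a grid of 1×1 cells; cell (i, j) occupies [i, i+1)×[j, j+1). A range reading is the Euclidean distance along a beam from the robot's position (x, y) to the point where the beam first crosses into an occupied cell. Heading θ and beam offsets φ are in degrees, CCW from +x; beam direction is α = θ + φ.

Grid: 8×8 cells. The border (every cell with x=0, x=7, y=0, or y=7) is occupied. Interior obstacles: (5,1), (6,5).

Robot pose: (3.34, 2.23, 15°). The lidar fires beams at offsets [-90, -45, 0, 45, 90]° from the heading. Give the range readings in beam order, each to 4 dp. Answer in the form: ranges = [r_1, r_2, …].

ranges = [1.2734, 1.9168, 3.7891, 5.5079, 4.9383]

beam 1: φ=-90°, α=285°
  dir = (cos 285°, sin 285°) = (0.2588, -0.9659); from cell (3,2)
  next x-line at t=2.5500, next y-line at t=0.2381; Δt_x=3.8637, Δt_y=1.0353
    y: enter (3,1) at t=0.2381
    y: enter (3,0) at t=1.2734 ← occupied
  → r_1 = 1.2734
beam 2: φ=-45°, α=330°
  dir = (cos 330°, sin 330°) = (0.8660, -0.5000); from cell (3,2)
  next x-line at t=0.7621, next y-line at t=0.4600; Δt_x=1.1547, Δt_y=2.0000
    y: enter (3,1) at t=0.4600
    x: enter (4,1) at t=0.7621
    x: enter (5,1) at t=1.9168 ← occupied
  → r_2 = 1.9168
beam 3: φ=0°, α=15°
  dir = (cos 15°, sin 15°) = (0.9659, 0.2588); from cell (3,2)
  next x-line at t=0.6833, next y-line at t=2.9751; Δt_x=1.0353, Δt_y=3.8637
    x: enter (4,2) at t=0.6833
    x: enter (5,2) at t=1.7186
    x: enter (6,2) at t=2.7538
    y: enter (6,3) at t=2.9751
    x: enter (7,3) at t=3.7891 ← occupied
  → r_3 = 3.7891
beam 4: φ=45°, α=60°
  dir = (cos 60°, sin 60°) = (0.5000, 0.8660); from cell (3,2)
  next x-line at t=1.3200, next y-line at t=0.8891; Δt_x=2.0000, Δt_y=1.1547
    y: enter (3,3) at t=0.8891
    x: enter (4,3) at t=1.3200
    y: enter (4,4) at t=2.0438
    y: enter (4,5) at t=3.1985
    x: enter (5,5) at t=3.3200
    y: enter (5,6) at t=4.3532
    x: enter (6,6) at t=5.3200
    y: enter (6,7) at t=5.5079 ← occupied
  → r_4 = 5.5079
beam 5: φ=90°, α=105°
  dir = (cos 105°, sin 105°) = (-0.2588, 0.9659); from cell (3,2)
  next x-line at t=1.3137, next y-line at t=0.7972; Δt_x=3.8637, Δt_y=1.0353
    y: enter (3,3) at t=0.7972
    x: enter (2,3) at t=1.3137
    y: enter (2,4) at t=1.8324
    y: enter (2,5) at t=2.8677
    y: enter (2,6) at t=3.9030
    y: enter (2,7) at t=4.9383 ← occupied
  → r_5 = 4.9383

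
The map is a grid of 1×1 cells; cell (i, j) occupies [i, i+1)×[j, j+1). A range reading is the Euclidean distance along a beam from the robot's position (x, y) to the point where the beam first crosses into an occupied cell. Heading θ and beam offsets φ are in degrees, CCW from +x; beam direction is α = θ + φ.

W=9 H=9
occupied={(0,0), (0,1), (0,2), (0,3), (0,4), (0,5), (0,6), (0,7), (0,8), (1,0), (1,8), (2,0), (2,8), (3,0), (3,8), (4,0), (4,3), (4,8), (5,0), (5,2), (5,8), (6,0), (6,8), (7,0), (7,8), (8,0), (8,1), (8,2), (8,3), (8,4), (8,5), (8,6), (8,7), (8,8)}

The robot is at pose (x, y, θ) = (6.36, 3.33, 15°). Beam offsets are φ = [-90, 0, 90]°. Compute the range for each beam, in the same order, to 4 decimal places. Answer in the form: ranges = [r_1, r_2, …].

ranges = [2.4122, 1.6979, 4.8347]

beam 1: φ=-90°, α=285°
  direction (0.2588, -0.9659); cell (6,3); t to first gridline: x 2.4728, y 0.3416 (then +3.8637 / +1.0353)
    (6,2) via y @ 0.3416
    (6,1) via y @ 1.3769
    (6,0) via y @ 2.4122  # hit
  → r_1 = 2.4122
beam 2: φ=0°, α=15°
  direction (0.9659, 0.2588); cell (6,3); t to first gridline: x 0.6626, y 2.5887 (then +1.0353 / +3.8637)
    (7,3) via x @ 0.6626
    (8,3) via x @ 1.6979  # hit
  → r_2 = 1.6979
beam 3: φ=90°, α=105°
  direction (-0.2588, 0.9659); cell (6,3); t to first gridline: x 1.3909, y 0.6936 (then +3.8637 / +1.0353)
    (6,4) via y @ 0.6936
    (5,4) via x @ 1.3909
    (5,5) via y @ 1.7289
    (5,6) via y @ 2.7642
    (5,7) via y @ 3.7995
    (5,8) via y @ 4.8347  # hit
  → r_3 = 4.8347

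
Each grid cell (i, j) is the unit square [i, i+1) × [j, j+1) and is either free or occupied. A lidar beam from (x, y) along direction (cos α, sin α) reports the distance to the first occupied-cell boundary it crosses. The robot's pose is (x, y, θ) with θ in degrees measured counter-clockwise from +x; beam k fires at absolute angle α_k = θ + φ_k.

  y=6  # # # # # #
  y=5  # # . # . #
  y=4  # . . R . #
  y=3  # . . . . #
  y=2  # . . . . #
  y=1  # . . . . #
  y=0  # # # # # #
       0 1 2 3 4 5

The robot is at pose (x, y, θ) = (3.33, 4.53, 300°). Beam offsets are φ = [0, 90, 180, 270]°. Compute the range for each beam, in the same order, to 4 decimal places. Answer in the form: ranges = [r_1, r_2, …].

ranges = [3.3400, 1.9283, 0.5427, 2.6905]

beam 1: φ=0°, α=300°
  direction (0.5000, -0.8660); cell (3,4); t to first gridline: x 1.3400, y 0.6120 (then +2.0000 / +1.1547)
    (3,3) via y @ 0.6120
    (4,3) via x @ 1.3400
    (4,2) via y @ 1.7667
    (4,1) via y @ 2.9214
    (5,1) via x @ 3.3400  # hit
  → r_1 = 3.3400
beam 2: φ=90°, α=30°
  direction (0.8660, 0.5000); cell (3,4); t to first gridline: x 0.7736, y 0.9400 (then +1.1547 / +2.0000)
    (4,4) via x @ 0.7736
    (4,5) via y @ 0.9400
    (5,5) via x @ 1.9283  # hit
  → r_2 = 1.9283
beam 3: φ=180°, α=120°
  direction (-0.5000, 0.8660); cell (3,4); t to first gridline: x 0.6600, y 0.5427 (then +2.0000 / +1.1547)
    (3,5) via y @ 0.5427  # hit
  → r_3 = 0.5427
beam 4: φ=270°, α=210°
  direction (-0.8660, -0.5000); cell (3,4); t to first gridline: x 0.3811, y 1.0600 (then +1.1547 / +2.0000)
    (2,4) via x @ 0.3811
    (2,3) via y @ 1.0600
    (1,3) via x @ 1.5358
    (0,3) via x @ 2.6905  # hit
  → r_4 = 2.6905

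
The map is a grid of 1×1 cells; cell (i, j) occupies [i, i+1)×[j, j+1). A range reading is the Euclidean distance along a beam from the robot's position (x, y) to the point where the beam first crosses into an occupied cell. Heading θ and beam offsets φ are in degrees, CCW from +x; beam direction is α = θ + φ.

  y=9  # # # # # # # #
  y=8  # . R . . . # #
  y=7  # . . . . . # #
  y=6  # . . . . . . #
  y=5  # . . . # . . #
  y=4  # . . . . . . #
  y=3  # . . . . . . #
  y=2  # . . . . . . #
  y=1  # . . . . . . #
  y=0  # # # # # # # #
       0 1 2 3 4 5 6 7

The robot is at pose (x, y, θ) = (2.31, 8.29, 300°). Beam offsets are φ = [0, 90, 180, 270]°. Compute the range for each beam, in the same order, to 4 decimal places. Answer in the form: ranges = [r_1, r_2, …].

ranges = [3.3800, 1.4200, 0.8198, 1.5127]

beam 1: φ=0°, α=300°
  dir = (cos 300°, sin 300°) = (0.5000, -0.8660); from cell (2,8)
  next x-line at t=1.3800, next y-line at t=0.3349; Δt_x=2.0000, Δt_y=1.1547
    y: enter (2,7) at t=0.3349
    x: enter (3,7) at t=1.3800
    y: enter (3,6) at t=1.4896
    y: enter (3,5) at t=2.6443
    x: enter (4,5) at t=3.3800 ← occupied
  → r_1 = 3.3800
beam 2: φ=90°, α=30°
  dir = (cos 30°, sin 30°) = (0.8660, 0.5000); from cell (2,8)
  next x-line at t=0.7967, next y-line at t=1.4200; Δt_x=1.1547, Δt_y=2.0000
    x: enter (3,8) at t=0.7967
    y: enter (3,9) at t=1.4200 ← occupied
  → r_2 = 1.4200
beam 3: φ=180°, α=120°
  dir = (cos 120°, sin 120°) = (-0.5000, 0.8660); from cell (2,8)
  next x-line at t=0.6200, next y-line at t=0.8198; Δt_x=2.0000, Δt_y=1.1547
    x: enter (1,8) at t=0.6200
    y: enter (1,9) at t=0.8198 ← occupied
  → r_3 = 0.8198
beam 4: φ=270°, α=210°
  dir = (cos 210°, sin 210°) = (-0.8660, -0.5000); from cell (2,8)
  next x-line at t=0.3580, next y-line at t=0.5800; Δt_x=1.1547, Δt_y=2.0000
    x: enter (1,8) at t=0.3580
    y: enter (1,7) at t=0.5800
    x: enter (0,7) at t=1.5127 ← occupied
  → r_4 = 1.5127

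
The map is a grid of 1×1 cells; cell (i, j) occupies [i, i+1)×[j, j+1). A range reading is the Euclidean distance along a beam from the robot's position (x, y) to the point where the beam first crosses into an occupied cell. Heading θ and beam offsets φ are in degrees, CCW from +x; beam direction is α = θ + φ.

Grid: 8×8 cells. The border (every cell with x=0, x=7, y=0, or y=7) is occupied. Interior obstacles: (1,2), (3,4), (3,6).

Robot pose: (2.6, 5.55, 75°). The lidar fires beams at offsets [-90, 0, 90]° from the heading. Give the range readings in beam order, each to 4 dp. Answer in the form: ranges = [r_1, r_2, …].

beam 1: φ=-90°, α=345°
  d=(0.9659,-0.2588)  start (2,5)  tX=0.4141 tY=2.1250  stride 1/|dx|=1.0353 1/|dy|=3.8637
    cross x-line → (3,5), t=0.4141
    cross x-line → (4,5), t=1.4494
    cross y-line → (4,4), t=2.1250
    cross x-line → (5,4), t=2.4847
    cross x-line → (6,4), t=3.5199
    cross x-line → (7,4), t=4.5552 (wall)
  → r_1 = 4.5552
beam 2: φ=0°, α=75°
  d=(0.2588,0.9659)  start (2,5)  tX=1.5455 tY=0.4659  stride 1/|dx|=3.8637 1/|dy|=1.0353
    cross y-line → (2,6), t=0.4659
    cross y-line → (2,7), t=1.5012 (wall)
  → r_2 = 1.5012
beam 3: φ=90°, α=165°
  d=(-0.9659,0.2588)  start (2,5)  tX=0.6212 tY=1.7387  stride 1/|dx|=1.0353 1/|dy|=3.8637
    cross x-line → (1,5), t=0.6212
    cross x-line → (0,5), t=1.6564 (wall)
  → r_3 = 1.6564

ranges = [4.5552, 1.5012, 1.6564]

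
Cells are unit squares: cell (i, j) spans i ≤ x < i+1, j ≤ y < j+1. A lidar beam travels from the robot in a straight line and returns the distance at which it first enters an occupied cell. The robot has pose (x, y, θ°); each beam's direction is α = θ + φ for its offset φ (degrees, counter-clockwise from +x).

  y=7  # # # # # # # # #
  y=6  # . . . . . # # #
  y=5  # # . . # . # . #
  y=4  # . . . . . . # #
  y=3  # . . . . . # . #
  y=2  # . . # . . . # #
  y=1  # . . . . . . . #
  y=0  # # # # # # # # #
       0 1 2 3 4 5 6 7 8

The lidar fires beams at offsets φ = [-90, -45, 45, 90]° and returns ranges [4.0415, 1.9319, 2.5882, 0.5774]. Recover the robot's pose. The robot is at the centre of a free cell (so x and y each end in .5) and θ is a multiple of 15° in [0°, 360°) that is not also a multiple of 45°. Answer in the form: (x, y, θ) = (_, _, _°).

The pose lattice has 33·16 = 528 candidates. Test each by forward raycasting.
  (5.5, 3.5, 105°): beam 1 = 0.5176 ≠ 4.0415 ✗
  (3.5, 1.5, 255°): beam 1 = 2.5882 ≠ 4.0415 ✗
  (4.5, 2.5, 285°): beam 1 = 0.5176 ≠ 4.0415 ✗
  …
  (5.5, 3.5, 240°): r_1=4.0415, r_2=1.9319, r_3=2.5882, r_4=0.5774 — all match ✓
Only this pose fits every beam.

(x, y, θ) = (5.5, 3.5, 240°)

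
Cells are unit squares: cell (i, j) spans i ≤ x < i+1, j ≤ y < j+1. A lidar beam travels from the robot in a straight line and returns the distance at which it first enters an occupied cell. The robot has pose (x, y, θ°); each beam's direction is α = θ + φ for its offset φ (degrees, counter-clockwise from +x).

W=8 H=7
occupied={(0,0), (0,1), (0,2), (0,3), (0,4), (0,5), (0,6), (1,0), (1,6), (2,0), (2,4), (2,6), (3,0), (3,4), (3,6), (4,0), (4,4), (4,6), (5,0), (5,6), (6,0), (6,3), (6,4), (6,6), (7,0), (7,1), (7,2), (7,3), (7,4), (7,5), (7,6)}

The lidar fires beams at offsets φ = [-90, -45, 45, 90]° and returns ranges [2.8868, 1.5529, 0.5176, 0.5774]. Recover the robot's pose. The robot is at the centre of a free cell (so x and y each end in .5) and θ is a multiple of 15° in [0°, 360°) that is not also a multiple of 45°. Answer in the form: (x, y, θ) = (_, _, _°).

The pose lattice has 25·16 = 400 candidates. Test each by forward raycasting.
  (5.5, 4.5, 15°): beam 1 = 3.6235 ≠ 2.8868 ✗
  (3.5, 2.5, 330°): beam 1 = 1.7321 ≠ 2.8868 ✗
  (5.5, 3.5, 150°): beam 1 = 1.0000 ≠ 2.8868 ✗
  (4.5, 2.5, 60°): beam 2 = 1.9319 ≠ 1.5529 ✗
  …
  (4.5, 3.5, 30°): r_1=2.8868, r_2=1.5529, r_3=0.5176, r_4=0.5774 — all match ✓
Only this pose fits every beam.

(x, y, θ) = (4.5, 3.5, 30°)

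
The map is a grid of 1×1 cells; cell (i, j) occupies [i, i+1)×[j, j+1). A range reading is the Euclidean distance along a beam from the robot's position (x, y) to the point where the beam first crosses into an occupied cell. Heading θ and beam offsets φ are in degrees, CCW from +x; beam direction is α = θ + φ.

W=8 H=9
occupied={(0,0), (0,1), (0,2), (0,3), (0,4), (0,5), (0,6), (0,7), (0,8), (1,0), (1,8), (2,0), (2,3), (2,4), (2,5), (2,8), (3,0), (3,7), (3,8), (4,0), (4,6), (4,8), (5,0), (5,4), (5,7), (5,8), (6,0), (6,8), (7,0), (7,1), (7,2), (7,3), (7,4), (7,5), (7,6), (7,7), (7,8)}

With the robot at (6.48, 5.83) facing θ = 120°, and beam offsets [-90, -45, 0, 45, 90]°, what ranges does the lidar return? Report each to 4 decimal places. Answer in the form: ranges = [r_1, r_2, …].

ranges = [0.6004, 2.0091, 1.3510, 1.5322, 1.6600]

beam 1: φ=-90°, α=30°
  cosα=0.8660 sinα=0.5000 | (6,5) | tMaxX 0.6004 tMaxY 0.3400 | tΔX 1.1547 tΔY 2.0000
    t=0.3400 [y] (6,6)
    t=0.6004 [x] (7,6) — stop
  → r_1 = 0.6004
beam 2: φ=-45°, α=75°
  cosα=0.2588 sinα=0.9659 | (6,5) | tMaxX 2.0091 tMaxY 0.1760 | tΔX 3.8637 tΔY 1.0353
    t=0.1760 [y] (6,6)
    t=1.2113 [y] (6,7)
    t=2.0091 [x] (7,7) — stop
  → r_2 = 2.0091
beam 3: φ=0°, α=120°
  cosα=-0.5000 sinα=0.8660 | (6,5) | tMaxX 0.9600 tMaxY 0.1963 | tΔX 2.0000 tΔY 1.1547
    t=0.1963 [y] (6,6)
    t=0.9600 [x] (5,6)
    t=1.3510 [y] (5,7) — stop
  → r_3 = 1.3510
beam 4: φ=45°, α=165°
  cosα=-0.9659 sinα=0.2588 | (6,5) | tMaxX 0.4969 tMaxY 0.6568 | tΔX 1.0353 tΔY 3.8637
    t=0.4969 [x] (5,5)
    t=0.6568 [y] (5,6)
    t=1.5322 [x] (4,6) — stop
  → r_4 = 1.5322
beam 5: φ=90°, α=210°
  cosα=-0.8660 sinα=-0.5000 | (6,5) | tMaxX 0.5543 tMaxY 1.6600 | tΔX 1.1547 tΔY 2.0000
    t=0.5543 [x] (5,5)
    t=1.6600 [y] (5,4) — stop
  → r_5 = 1.6600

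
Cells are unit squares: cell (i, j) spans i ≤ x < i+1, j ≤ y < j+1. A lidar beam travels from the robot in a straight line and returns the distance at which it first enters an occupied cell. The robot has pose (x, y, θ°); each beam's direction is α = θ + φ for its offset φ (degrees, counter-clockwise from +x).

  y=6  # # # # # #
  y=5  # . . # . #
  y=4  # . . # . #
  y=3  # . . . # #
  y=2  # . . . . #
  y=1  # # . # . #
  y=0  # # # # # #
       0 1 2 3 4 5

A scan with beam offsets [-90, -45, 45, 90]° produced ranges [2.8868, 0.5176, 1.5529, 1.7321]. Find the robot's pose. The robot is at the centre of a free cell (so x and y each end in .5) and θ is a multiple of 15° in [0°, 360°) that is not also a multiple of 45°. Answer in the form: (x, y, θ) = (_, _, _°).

(x, y, θ) = (2.5, 4.5, 30°)

Candidates: 15 free-cell centres × 16 headings = 240 poses. Raycast each; keep the one whose scan matches to 4 dp.
  (4.5, 5.5, 15°): beam 1 = 1.5529 ≠ 2.8868 ✗
  (2.5, 5.5, 240°): beam 1 = 1.0000 ≠ 2.8868 ✗
  (3.5, 2.5, 15°): beam 1 = 0.5176 ≠ 2.8868 ✗
  …
  (2.5, 4.5, 30°): r_1=2.8868, r_2=0.5176, r_3=1.5529, r_4=1.7321 — all match ✓
Only this pose fits every beam.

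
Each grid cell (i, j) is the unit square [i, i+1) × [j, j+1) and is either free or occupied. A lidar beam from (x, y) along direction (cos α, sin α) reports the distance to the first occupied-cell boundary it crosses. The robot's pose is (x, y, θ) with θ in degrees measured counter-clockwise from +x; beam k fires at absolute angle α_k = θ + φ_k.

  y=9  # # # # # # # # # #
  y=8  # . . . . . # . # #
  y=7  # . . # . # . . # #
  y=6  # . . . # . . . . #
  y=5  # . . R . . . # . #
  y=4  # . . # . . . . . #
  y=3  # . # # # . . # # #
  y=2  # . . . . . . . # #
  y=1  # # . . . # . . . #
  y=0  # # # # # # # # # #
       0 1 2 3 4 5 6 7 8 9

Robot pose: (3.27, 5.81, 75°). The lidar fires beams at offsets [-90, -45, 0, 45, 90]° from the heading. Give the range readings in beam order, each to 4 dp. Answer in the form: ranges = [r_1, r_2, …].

ranges = [5.9321, 0.8429, 1.2320, 3.6835, 2.3501]

beam 1: φ=-90°, α=345°
  cosα=0.9659 sinα=-0.2588 | (3,5) | tMaxX 0.7558 tMaxY 3.1296 | tΔX 1.0353 tΔY 3.8637
    t=0.7558 [x] (4,5)
    t=1.7910 [x] (5,5)
    t=2.8263 [x] (6,5)
    t=3.1296 [y] (6,4)
    t=3.8616 [x] (7,4)
    t=4.8969 [x] (8,4)
    t=5.9321 [x] (9,4) — stop
  → r_1 = 5.9321
beam 2: φ=-45°, α=30°
  cosα=0.8660 sinα=0.5000 | (3,5) | tMaxX 0.8429 tMaxY 0.3800 | tΔX 1.1547 tΔY 2.0000
    t=0.3800 [y] (3,6)
    t=0.8429 [x] (4,6) — stop
  → r_2 = 0.8429
beam 3: φ=0°, α=75°
  cosα=0.2588 sinα=0.9659 | (3,5) | tMaxX 2.8205 tMaxY 0.1967 | tΔX 3.8637 tΔY 1.0353
    t=0.1967 [y] (3,6)
    t=1.2320 [y] (3,7) — stop
  → r_3 = 1.2320
beam 4: φ=45°, α=120°
  cosα=-0.5000 sinα=0.8660 | (3,5) | tMaxX 0.5400 tMaxY 0.2194 | tΔX 2.0000 tΔY 1.1547
    t=0.2194 [y] (3,6)
    t=0.5400 [x] (2,6)
    t=1.3741 [y] (2,7)
    t=2.5288 [y] (2,8)
    t=2.5400 [x] (1,8)
    t=3.6835 [y] (1,9) — stop
  → r_4 = 3.6835
beam 5: φ=90°, α=165°
  cosα=-0.9659 sinα=0.2588 | (3,5) | tMaxX 0.2795 tMaxY 0.7341 | tΔX 1.0353 tΔY 3.8637
    t=0.2795 [x] (2,5)
    t=0.7341 [y] (2,6)
    t=1.3148 [x] (1,6)
    t=2.3501 [x] (0,6) — stop
  → r_5 = 2.3501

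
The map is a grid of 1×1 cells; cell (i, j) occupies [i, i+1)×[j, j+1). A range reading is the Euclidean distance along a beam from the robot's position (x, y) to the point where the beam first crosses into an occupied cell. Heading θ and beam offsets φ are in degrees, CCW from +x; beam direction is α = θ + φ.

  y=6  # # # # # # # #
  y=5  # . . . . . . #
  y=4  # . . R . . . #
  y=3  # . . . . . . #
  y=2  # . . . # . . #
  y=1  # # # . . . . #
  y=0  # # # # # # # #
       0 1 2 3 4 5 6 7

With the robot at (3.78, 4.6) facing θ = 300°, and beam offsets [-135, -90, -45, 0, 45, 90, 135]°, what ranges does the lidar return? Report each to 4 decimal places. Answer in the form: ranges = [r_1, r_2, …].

beam 1: φ=-135°, α=165°
  direction (-0.9659, 0.2588); cell (3,4); t to first gridline: x 0.8075, y 1.5455 (then +1.0353 / +3.8637)
    (2,4) via x @ 0.8075
    (2,5) via y @ 1.5455
    (1,5) via x @ 1.8428
    (0,5) via x @ 2.8781  # hit
  → r_1 = 2.8781
beam 2: φ=-90°, α=210°
  direction (-0.8660, -0.5000); cell (3,4); t to first gridline: x 0.9007, y 1.2000 (then +1.1547 / +2.0000)
    (2,4) via x @ 0.9007
    (2,3) via y @ 1.2000
    (1,3) via x @ 2.0554
    (1,2) via y @ 3.2000
    (0,2) via x @ 3.2101  # hit
  → r_2 = 3.2101
beam 3: φ=-45°, α=255°
  direction (-0.2588, -0.9659); cell (3,4); t to first gridline: x 3.0137, y 0.6212 (then +3.8637 / +1.0353)
    (3,3) via y @ 0.6212
    (3,2) via y @ 1.6564
    (3,1) via y @ 2.6917
    (2,1) via x @ 3.0137  # hit
  → r_3 = 3.0137
beam 4: φ=0°, α=300°
  direction (0.5000, -0.8660); cell (3,4); t to first gridline: x 0.4400, y 0.6928 (then +2.0000 / +1.1547)
    (4,4) via x @ 0.4400
    (4,3) via y @ 0.6928
    (4,2) via y @ 1.8475  # hit
  → r_4 = 1.8475
beam 5: φ=45°, α=345°
  direction (0.9659, -0.2588); cell (3,4); t to first gridline: x 0.2278, y 2.3182 (then +1.0353 / +3.8637)
    (4,4) via x @ 0.2278
    (5,4) via x @ 1.2630
    (6,4) via x @ 2.2983
    (6,3) via y @ 2.3182
    (7,3) via x @ 3.3336  # hit
  → r_5 = 3.3336
beam 6: φ=90°, α=30°
  direction (0.8660, 0.5000); cell (3,4); t to first gridline: x 0.2540, y 0.8000 (then +1.1547 / +2.0000)
    (4,4) via x @ 0.2540
    (4,5) via y @ 0.8000
    (5,5) via x @ 1.4087
    (6,5) via x @ 2.5634
    (6,6) via y @ 2.8000  # hit
  → r_6 = 2.8000
beam 7: φ=135°, α=75°
  direction (0.2588, 0.9659); cell (3,4); t to first gridline: x 0.8500, y 0.4141 (then +3.8637 / +1.0353)
    (3,5) via y @ 0.4141
    (4,5) via x @ 0.8500
    (4,6) via y @ 1.4494  # hit
  → r_7 = 1.4494

ranges = [2.8781, 3.2101, 3.0137, 1.8475, 3.3336, 2.8000, 1.4494]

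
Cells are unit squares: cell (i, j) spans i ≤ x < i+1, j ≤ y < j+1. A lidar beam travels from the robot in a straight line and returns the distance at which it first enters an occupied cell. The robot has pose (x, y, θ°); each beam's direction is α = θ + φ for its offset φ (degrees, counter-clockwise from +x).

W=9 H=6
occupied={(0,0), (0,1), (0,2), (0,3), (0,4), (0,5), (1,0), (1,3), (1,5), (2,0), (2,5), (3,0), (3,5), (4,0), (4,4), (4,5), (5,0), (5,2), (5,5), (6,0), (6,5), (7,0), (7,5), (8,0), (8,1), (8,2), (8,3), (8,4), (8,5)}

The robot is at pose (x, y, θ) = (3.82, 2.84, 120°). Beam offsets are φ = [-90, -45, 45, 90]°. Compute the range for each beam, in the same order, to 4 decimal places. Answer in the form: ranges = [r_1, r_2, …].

beam 1: φ=-90°, α=30°
  direction (0.8660, 0.5000); cell (3,2); t to first gridline: x 0.2078, y 0.3200 (then +1.1547 / +2.0000)
    (4,2) via x @ 0.2078
    (4,3) via y @ 0.3200
    (5,3) via x @ 1.3625
    (5,4) via y @ 2.3200
    (6,4) via x @ 2.5172
    (7,4) via x @ 3.6719
    (7,5) via y @ 4.3200  # hit
  → r_1 = 4.3200
beam 2: φ=-45°, α=75°
  direction (0.2588, 0.9659); cell (3,2); t to first gridline: x 0.6955, y 0.1656 (then +3.8637 / +1.0353)
    (3,3) via y @ 0.1656
    (4,3) via x @ 0.6955
    (4,4) via y @ 1.2009  # hit
  → r_2 = 1.2009
beam 3: φ=45°, α=165°
  direction (-0.9659, 0.2588); cell (3,2); t to first gridline: x 0.8489, y 0.6182 (then +1.0353 / +3.8637)
    (3,3) via y @ 0.6182
    (2,3) via x @ 0.8489
    (1,3) via x @ 1.8842  # hit
  → r_3 = 1.8842
beam 4: φ=90°, α=210°
  direction (-0.8660, -0.5000); cell (3,2); t to first gridline: x 0.9469, y 1.6800 (then +1.1547 / +2.0000)
    (2,2) via x @ 0.9469
    (2,1) via y @ 1.6800
    (1,1) via x @ 2.1016
    (0,1) via x @ 3.2563  # hit
  → r_4 = 3.2563

ranges = [4.3200, 1.2009, 1.8842, 3.2563]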